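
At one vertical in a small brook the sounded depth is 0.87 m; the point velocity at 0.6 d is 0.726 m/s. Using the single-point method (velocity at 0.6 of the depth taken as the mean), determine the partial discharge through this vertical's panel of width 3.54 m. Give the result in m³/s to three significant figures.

2.24 m³/s

v̄ = v₀.₆ = 0.726 m/s
q = v̄ × d × w = 0.7260 × 0.87 × 3.54 = 2.236 m³/s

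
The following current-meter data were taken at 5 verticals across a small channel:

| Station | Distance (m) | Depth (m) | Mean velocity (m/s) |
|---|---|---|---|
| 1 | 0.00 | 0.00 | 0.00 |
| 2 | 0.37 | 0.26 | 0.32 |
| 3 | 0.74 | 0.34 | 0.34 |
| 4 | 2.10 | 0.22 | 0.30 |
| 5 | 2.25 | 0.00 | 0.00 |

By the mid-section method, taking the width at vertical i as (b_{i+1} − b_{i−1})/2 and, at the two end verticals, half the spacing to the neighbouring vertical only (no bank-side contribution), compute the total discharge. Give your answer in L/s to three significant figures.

181 L/s

w_2 = (0.74 − 0.00)/2 = 0.37 m; q_2 = 0.32 × 0.26 × 0.37 = 0.03078 m³/s
w_3 = (2.10 − 0.37)/2 = 0.865 m; q_3 = 0.34 × 0.34 × 0.865 = 0.09999 m³/s
w_4 = (2.25 − 0.74)/2 = 0.755 m; q_4 = 0.30 × 0.22 × 0.755 = 0.04983 m³/s
Stations 1, 5 contribute zero (depth or velocity is 0).
Q = Σ qᵢ = 0.1806 m³/s
= 0.1806 × 1000 = 180.6 L/s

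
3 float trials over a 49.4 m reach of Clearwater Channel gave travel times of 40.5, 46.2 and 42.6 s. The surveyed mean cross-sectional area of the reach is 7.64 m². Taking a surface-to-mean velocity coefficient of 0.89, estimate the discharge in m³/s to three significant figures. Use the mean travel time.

7.79 m³/s

t̄ = (40.5 + 46.2 + 42.6) / 3 = 43.1 s
v_surface = L / t̄ = 49.4 / 43.1 = 1.146 m/s
v_mean = 0.89 × 1.146 = 1.020 m/s
Q = A × v_mean = 7.64 × 1.020 = 7.794 m³/s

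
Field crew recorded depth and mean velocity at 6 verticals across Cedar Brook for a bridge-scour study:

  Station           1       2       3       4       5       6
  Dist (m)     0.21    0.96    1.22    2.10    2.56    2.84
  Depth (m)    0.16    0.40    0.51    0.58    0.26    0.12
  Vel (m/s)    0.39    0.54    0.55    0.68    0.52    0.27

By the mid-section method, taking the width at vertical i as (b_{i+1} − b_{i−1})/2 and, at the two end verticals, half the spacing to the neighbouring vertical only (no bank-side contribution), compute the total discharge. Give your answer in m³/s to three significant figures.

w_1 = (0.96 − 0.21)/2 = 0.375 m; q_1 = 0.39 × 0.16 × 0.375 = 0.02340 m³/s
w_2 = (1.22 − 0.21)/2 = 0.505 m; q_2 = 0.54 × 0.40 × 0.505 = 0.1091 m³/s
w_3 = (2.10 − 0.96)/2 = 0.57 m; q_3 = 0.55 × 0.51 × 0.57 = 0.1599 m³/s
w_4 = (2.56 − 1.22)/2 = 0.67 m; q_4 = 0.68 × 0.58 × 0.67 = 0.2642 m³/s
w_5 = (2.84 − 2.10)/2 = 0.37 m; q_5 = 0.52 × 0.26 × 0.37 = 0.05002 m³/s
w_6 = (2.84 − 2.56)/2 = 0.14 m; q_6 = 0.27 × 0.12 × 0.14 = 0.004536 m³/s
Q = Σ qᵢ = 0.6112 m³/s

0.611 m³/s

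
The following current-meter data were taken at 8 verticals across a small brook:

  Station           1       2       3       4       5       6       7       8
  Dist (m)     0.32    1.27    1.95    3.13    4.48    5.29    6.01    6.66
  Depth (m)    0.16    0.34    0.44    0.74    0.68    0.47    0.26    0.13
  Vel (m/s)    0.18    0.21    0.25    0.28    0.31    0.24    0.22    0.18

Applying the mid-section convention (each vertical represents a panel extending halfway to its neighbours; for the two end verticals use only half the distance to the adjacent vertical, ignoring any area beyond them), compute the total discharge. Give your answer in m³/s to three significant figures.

w_1 = (1.27 − 0.32)/2 = 0.475 m; q_1 = 0.18 × 0.16 × 0.475 = 0.01368 m³/s
w_2 = (1.95 − 0.32)/2 = 0.815 m; q_2 = 0.21 × 0.34 × 0.815 = 0.05819 m³/s
w_3 = (3.13 − 1.27)/2 = 0.93 m; q_3 = 0.25 × 0.44 × 0.93 = 0.1023 m³/s
w_4 = (4.48 − 1.95)/2 = 1.265 m; q_4 = 0.28 × 0.74 × 1.265 = 0.2621 m³/s
w_5 = (5.29 − 3.13)/2 = 1.08 m; q_5 = 0.31 × 0.68 × 1.08 = 0.2277 m³/s
w_6 = (6.01 − 4.48)/2 = 0.765 m; q_6 = 0.24 × 0.47 × 0.765 = 0.08629 m³/s
w_7 = (6.66 − 5.29)/2 = 0.685 m; q_7 = 0.22 × 0.26 × 0.685 = 0.03918 m³/s
w_8 = (6.66 − 6.01)/2 = 0.325 m; q_8 = 0.18 × 0.13 × 0.325 = 0.007605 m³/s
Q = Σ qᵢ = 0.7970 m³/s

0.797 m³/s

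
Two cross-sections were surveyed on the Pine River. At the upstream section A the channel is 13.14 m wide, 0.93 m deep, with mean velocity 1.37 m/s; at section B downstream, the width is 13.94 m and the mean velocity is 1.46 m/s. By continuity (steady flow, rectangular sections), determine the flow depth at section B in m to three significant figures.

Q = A₁V₁ = (13.14×0.93) × 1.37 = 16.74 m³/s
d₂ = Q/(b₂ V₂) = 16.74/(13.94×1.46) = 0.8226 m

0.823 m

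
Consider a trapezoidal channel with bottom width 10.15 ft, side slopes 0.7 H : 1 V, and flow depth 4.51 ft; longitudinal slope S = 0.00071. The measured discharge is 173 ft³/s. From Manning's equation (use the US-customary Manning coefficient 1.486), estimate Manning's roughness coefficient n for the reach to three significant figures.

A = (b + z·y)·y = (10.15 + 0.7×4.51)×4.51 = 60.01 ft²
P = b + 2y√(1+z²) = 10.15 + 2×4.51×√(1+0.7²) = 21.16 ft
R = A/P = 60.01/21.16 = 2.836 ft
n = (1.486/Q)·A·R^(2/3)·S^(1/2) = (1.486/173) × 60.01 × 2.004 × 0.02665 = 0.02752

0.0275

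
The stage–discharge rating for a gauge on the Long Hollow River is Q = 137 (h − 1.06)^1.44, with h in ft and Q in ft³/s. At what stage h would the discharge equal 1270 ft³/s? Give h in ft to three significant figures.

5.75 ft

h − h₀ = (Q/C)^(1/b) = (1270/137)^(1/1.44) = 4.694 ft
h = 1.06 + 4.694 = 5.754 ft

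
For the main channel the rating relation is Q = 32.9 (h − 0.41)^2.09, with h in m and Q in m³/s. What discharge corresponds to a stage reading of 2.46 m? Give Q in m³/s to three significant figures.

Q = 32.9 × (2.46 − 0.41)^2.09 = 32.9 × 2.05^2.09 = 147.5 m³/s

147 m³/s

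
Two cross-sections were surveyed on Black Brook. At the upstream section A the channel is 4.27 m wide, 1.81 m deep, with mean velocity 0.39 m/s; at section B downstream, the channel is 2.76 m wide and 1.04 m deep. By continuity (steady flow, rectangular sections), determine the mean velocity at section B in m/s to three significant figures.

1.05 m/s

Q = A₁V₁ = (4.27×1.81) × 0.39 = 3.014 m³/s
A₂ = 2.76 × 1.04 = 2.870 m²
V₂ = Q/A₂ = 3.014/2.870 = 1.050 m/s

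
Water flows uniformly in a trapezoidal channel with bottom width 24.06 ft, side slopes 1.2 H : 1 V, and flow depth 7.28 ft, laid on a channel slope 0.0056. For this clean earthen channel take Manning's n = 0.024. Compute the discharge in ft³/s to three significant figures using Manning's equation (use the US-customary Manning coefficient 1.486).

A = (b + z·y)·y = (24.06 + 1.2×7.28)×7.28 = 238.8 ft²
P = b + 2y√(1+z²) = 24.06 + 2×7.28×√(1+1.2²) = 46.80 ft
R = A/P = 238.8/46.80 = 5.101 ft
Q = (1.486/n)·A·R^(2/3)·S^(1/2) = (1.486/0.024) × 238.8 × 5.101^(2/3) × 0.0056^(1/2) = 3278 ft³/s

3280 ft³/s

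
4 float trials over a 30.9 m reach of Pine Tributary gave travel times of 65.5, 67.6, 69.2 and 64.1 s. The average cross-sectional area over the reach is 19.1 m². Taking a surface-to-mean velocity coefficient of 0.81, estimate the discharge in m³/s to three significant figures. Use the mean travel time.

t̄ = (65.5 + 67.6 + 69.2 + 64.1) / 4 = 66.6 s
v_surface = L / t̄ = 30.9 / 66.6 = 0.4640 m/s
v_mean = 0.81 × 0.4640 = 0.3758 m/s
Q = A × v_mean = 19.1 × 0.3758 = 7.178 m³/s

7.18 m³/s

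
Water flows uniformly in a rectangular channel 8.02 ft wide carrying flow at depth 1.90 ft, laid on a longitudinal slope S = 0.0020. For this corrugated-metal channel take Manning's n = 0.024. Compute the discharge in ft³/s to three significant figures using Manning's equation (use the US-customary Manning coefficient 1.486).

50.0 ft³/s

A = b·y = 8.02 × 1.90 = 15.24 ft²
P = b + 2y = 8.02 + 2×1.90 = 11.82 ft
R = A/P = 15.24/11.82 = 1.289 ft
Q = (1.486/n)·A·R^(2/3)·S^(1/2) = (1.486/0.024) × 15.24 × 1.289^(2/3) × 0.0020^(1/2) = 49.98 ft³/s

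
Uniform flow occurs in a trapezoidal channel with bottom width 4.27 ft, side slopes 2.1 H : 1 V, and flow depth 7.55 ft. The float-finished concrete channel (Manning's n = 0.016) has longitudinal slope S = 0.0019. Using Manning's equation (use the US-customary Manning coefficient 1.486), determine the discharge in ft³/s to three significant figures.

1510 ft³/s

A = (b + z·y)·y = (4.27 + 2.1×7.55)×7.55 = 151.9 ft²
P = b + 2y√(1+z²) = 4.27 + 2×7.55×√(1+2.1²) = 39.39 ft
R = A/P = 151.9/39.39 = 3.857 ft
Q = (1.486/n)·A·R^(2/3)·S^(1/2) = (1.486/0.016) × 151.9 × 3.857^(2/3) × 0.0019^(1/2) = 1513 ft³/s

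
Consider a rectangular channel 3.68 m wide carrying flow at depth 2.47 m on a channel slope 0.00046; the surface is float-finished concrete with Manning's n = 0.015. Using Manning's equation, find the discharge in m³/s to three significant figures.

13.5 m³/s

A = b·y = 3.68 × 2.47 = 9.090 m²
P = b + 2y = 3.68 + 2×2.47 = 8.620 m
R = A/P = 9.090/8.620 = 1.054 m
Q = (1/n)·A·R^(2/3)·S^(1/2) = (1/0.015) × 9.090 × 1.054^(2/3) × 0.00046^(1/2) = 13.46 m³/s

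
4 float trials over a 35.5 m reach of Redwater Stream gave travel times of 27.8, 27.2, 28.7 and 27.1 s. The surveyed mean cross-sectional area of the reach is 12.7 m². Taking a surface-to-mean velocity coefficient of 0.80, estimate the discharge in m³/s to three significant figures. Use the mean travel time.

13.0 m³/s

t̄ = (27.8 + 27.2 + 28.7 + 27.1) / 4 = 27.7 s
v_surface = L / t̄ = 35.5 / 27.7 = 1.282 m/s
v_mean = 0.80 × 1.282 = 1.025 m/s
Q = A × v_mean = 12.7 × 1.025 = 13.02 m³/s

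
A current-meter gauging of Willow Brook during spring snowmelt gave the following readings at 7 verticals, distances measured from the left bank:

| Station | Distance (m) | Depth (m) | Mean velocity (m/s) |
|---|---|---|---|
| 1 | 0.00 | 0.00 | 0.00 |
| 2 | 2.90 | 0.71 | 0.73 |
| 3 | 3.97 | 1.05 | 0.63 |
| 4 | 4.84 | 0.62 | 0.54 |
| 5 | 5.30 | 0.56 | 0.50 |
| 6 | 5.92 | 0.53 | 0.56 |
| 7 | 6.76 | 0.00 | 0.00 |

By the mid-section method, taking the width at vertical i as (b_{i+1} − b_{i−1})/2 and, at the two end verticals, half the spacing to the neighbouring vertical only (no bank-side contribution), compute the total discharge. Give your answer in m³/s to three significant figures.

2.26 m³/s

w_2 = (3.97 − 0.00)/2 = 1.985 m; q_2 = 0.73 × 0.71 × 1.985 = 1.029 m³/s
w_3 = (4.84 − 2.90)/2 = 0.97 m; q_3 = 0.63 × 1.05 × 0.97 = 0.6417 m³/s
w_4 = (5.30 − 3.97)/2 = 0.665 m; q_4 = 0.54 × 0.62 × 0.665 = 0.2226 m³/s
w_5 = (5.92 − 4.84)/2 = 0.54 m; q_5 = 0.50 × 0.56 × 0.54 = 0.1512 m³/s
w_6 = (6.76 − 5.30)/2 = 0.73 m; q_6 = 0.56 × 0.53 × 0.73 = 0.2167 m³/s
Stations 1, 7 contribute zero (depth or velocity is 0).
Q = Σ qᵢ = 2.261 m³/s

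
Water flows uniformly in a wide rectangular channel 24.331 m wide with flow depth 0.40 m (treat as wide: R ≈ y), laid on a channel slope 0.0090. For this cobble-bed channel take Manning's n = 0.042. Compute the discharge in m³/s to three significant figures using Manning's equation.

A = b·y = 24.331 × 0.40 = 9.732 m²
Wide channel: R ≈ y = 0.40 m
Q = (1/n)·A·R^(2/3)·S^(1/2) = (1/0.042) × 9.732 × 0.4000^(2/3) × 0.0090^(1/2) = 11.93 m³/s

11.9 m³/s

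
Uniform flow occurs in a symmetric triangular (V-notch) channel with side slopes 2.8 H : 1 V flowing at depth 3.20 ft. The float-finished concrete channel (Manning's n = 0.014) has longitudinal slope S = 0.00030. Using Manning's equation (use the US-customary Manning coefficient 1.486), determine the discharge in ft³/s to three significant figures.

69.3 ft³/s

A = z·y² = 2.8×3.20² = 28.67 ft²
P = 2y√(1+z²) = 2×3.20×√(1+2.8²) = 19.03 ft
R = A/P = 28.67/19.03 = 1.507 ft
Q = (1.486/n)·A·R^(2/3)·S^(1/2) = (1.486/0.014) × 28.67 × 1.507^(2/3) × 0.00030^(1/2) = 69.28 ft³/s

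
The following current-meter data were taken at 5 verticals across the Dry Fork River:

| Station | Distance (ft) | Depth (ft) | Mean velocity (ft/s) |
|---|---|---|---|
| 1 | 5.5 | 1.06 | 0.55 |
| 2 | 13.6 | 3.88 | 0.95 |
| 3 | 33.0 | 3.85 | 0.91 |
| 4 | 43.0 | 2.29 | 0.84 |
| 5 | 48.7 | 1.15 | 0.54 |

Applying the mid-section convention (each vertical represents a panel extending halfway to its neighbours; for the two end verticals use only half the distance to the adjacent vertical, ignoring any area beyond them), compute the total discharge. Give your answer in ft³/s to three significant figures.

w_1 = (13.6 − 5.5)/2 = 4.05 ft; q_1 = 0.55 × 1.06 × 4.05 = 2.361 ft³/s
w_2 = (33.0 − 5.5)/2 = 13.75 ft; q_2 = 0.95 × 3.88 × 13.75 = 50.68 ft³/s
w_3 = (43.0 − 13.6)/2 = 14.7 ft; q_3 = 0.91 × 3.85 × 14.7 = 51.50 ft³/s
w_4 = (48.7 − 33.0)/2 = 7.85 ft; q_4 = 0.84 × 2.29 × 7.85 = 15.10 ft³/s
w_5 = (48.7 − 43.0)/2 = 2.85 ft; q_5 = 0.54 × 1.15 × 2.85 = 1.770 ft³/s
Q = Σ qᵢ = 121.4 ft³/s

121 ft³/s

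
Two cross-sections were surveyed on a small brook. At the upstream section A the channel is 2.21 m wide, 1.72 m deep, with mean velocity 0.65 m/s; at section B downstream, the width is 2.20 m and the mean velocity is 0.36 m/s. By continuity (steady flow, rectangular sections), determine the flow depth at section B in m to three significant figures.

3.12 m

Q = A₁V₁ = (2.21×1.72) × 0.65 = 2.471 m³/s
d₂ = Q/(b₂ V₂) = 2.471/(2.20×0.36) = 3.120 m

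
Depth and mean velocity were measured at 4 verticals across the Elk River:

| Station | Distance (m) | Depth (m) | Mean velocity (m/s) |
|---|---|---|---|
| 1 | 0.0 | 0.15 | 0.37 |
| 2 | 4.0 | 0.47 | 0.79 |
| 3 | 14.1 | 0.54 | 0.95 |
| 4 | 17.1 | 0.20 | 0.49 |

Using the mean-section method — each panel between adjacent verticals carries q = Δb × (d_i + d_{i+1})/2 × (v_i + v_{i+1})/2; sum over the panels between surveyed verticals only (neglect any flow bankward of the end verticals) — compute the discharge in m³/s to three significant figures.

5.96 m³/s

Panel 1-2: Δb = 4 m, d̄ = (0.15+0.47)/2 = 0.31, v̄ = (0.37+0.79)/2 = 0.58 → q = 4×0.31×0.58 = 0.7192 m³/s
Panel 2-3: Δb = 10.1 m, d̄ = (0.47+0.54)/2 = 0.505, v̄ = (0.79+0.95)/2 = 0.87 → q = 10.1×0.505×0.87 = 4.437 m³/s
Panel 3-4: Δb = 3 m, d̄ = (0.54+0.20)/2 = 0.37, v̄ = (0.95+0.49)/2 = 0.72 → q = 3×0.37×0.72 = 0.7992 m³/s
Q = Σ q = 5.956 m³/s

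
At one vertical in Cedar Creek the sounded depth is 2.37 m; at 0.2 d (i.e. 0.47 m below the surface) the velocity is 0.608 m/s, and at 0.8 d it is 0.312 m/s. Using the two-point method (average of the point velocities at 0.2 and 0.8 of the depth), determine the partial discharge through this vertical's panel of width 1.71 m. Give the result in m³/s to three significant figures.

v̄ = (0.608 + 0.312) / 2 = 0.4600 m/s
q = v̄ × d × w = 0.4600 × 2.37 × 1.71 = 1.864 m³/s

1.86 m³/s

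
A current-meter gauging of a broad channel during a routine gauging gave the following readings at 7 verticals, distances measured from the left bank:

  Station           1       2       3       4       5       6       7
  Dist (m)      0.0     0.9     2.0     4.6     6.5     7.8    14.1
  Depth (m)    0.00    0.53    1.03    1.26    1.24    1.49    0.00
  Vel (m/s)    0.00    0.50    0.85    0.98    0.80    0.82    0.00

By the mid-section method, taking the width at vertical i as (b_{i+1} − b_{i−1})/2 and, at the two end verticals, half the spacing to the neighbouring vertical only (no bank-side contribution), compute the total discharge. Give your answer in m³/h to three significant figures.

39200 m³/h

w_2 = (2.0 − 0.0)/2 = 1 m; q_2 = 0.50 × 0.53 × 1 = 0.2650 m³/s
w_3 = (4.6 − 0.9)/2 = 1.85 m; q_3 = 0.85 × 1.03 × 1.85 = 1.620 m³/s
w_4 = (6.5 − 2.0)/2 = 2.25 m; q_4 = 0.98 × 1.26 × 2.25 = 2.778 m³/s
w_5 = (7.8 − 4.6)/2 = 1.6 m; q_5 = 0.80 × 1.24 × 1.6 = 1.587 m³/s
w_6 = (14.1 − 6.5)/2 = 3.8 m; q_6 = 0.82 × 1.49 × 3.8 = 4.643 m³/s
Stations 1, 7 contribute zero (depth or velocity is 0).
Q = Σ qᵢ = 10.89 m³/s
= 10.89 × 3600 = 39210 m³/h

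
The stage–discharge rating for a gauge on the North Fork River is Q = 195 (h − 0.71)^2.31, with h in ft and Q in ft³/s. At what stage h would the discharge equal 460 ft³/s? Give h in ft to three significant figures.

h − h₀ = (Q/C)^(1/b) = (460/195)^(1/2.31) = 1.450 ft
h = 0.71 + 1.450 = 2.160 ft

2.16 ft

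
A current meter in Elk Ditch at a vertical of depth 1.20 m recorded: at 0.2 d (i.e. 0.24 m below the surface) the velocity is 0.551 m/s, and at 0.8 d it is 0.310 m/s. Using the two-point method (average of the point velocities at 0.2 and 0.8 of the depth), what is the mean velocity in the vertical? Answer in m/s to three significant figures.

v̄ = (0.551 + 0.310) / 2 = 0.4305 m/s

0.431 m/s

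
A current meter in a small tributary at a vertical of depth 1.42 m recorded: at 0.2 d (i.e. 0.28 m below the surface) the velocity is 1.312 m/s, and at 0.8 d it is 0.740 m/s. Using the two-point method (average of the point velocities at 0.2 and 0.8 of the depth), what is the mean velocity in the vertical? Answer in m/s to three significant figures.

v̄ = (1.312 + 0.740) / 2 = 1.026 m/s

1.03 m/s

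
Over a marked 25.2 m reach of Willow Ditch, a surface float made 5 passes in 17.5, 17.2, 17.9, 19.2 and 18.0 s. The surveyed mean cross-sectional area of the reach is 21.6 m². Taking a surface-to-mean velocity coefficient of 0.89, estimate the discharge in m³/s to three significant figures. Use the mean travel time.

t̄ = (17.5 + 17.2 + 17.9 + 19.2 + 18.0) / 5 = 17.96 s
v_surface = L / t̄ = 25.2 / 17.96 = 1.403 m/s
v_mean = 0.89 × 1.403 = 1.249 m/s
Q = A × v_mean = 21.6 × 1.249 = 26.97 m³/s

27.0 m³/s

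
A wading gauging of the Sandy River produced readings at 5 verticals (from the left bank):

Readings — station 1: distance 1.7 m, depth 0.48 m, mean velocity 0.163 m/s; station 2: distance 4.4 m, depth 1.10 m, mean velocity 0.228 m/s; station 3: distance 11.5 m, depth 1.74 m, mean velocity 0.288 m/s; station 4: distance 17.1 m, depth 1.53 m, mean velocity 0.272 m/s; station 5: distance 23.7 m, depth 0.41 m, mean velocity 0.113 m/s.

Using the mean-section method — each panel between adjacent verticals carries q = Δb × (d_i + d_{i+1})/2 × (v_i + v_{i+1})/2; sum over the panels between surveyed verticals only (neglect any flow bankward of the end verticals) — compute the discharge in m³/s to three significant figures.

Panel 1-2: Δb = 2.7 m, d̄ = (0.48+1.10)/2 = 0.79, v̄ = (0.163+0.228)/2 = 0.1955 → q = 2.7×0.79×0.1955 = 0.4170 m³/s
Panel 2-3: Δb = 7.1 m, d̄ = (1.10+1.74)/2 = 1.42, v̄ = (0.228+0.288)/2 = 0.258 → q = 7.1×1.42×0.258 = 2.601 m³/s
Panel 3-4: Δb = 5.6 m, d̄ = (1.74+1.53)/2 = 1.635, v̄ = (0.288+0.272)/2 = 0.28 → q = 5.6×1.635×0.28 = 2.564 m³/s
Panel 4-5: Δb = 6.6 m, d̄ = (1.53+0.41)/2 = 0.97, v̄ = (0.272+0.113)/2 = 0.1925 → q = 6.6×0.97×0.1925 = 1.232 m³/s
Q = Σ q = 6.814 m³/s

6.81 m³/s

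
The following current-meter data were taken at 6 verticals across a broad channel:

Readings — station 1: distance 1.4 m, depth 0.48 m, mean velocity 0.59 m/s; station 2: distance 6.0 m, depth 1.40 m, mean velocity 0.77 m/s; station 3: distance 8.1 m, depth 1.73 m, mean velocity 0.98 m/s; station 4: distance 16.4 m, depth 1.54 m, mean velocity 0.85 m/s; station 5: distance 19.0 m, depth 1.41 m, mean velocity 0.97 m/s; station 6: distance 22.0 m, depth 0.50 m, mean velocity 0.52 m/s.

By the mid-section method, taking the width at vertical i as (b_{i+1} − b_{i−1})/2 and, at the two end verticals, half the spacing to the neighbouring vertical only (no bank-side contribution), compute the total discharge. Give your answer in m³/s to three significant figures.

24.4 m³/s

w_1 = (6.0 − 1.4)/2 = 2.3 m; q_1 = 0.59 × 0.48 × 2.3 = 0.6514 m³/s
w_2 = (8.1 − 1.4)/2 = 3.35 m; q_2 = 0.77 × 1.40 × 3.35 = 3.611 m³/s
w_3 = (16.4 − 6.0)/2 = 5.2 m; q_3 = 0.98 × 1.73 × 5.2 = 8.816 m³/s
w_4 = (19.0 − 8.1)/2 = 5.45 m; q_4 = 0.85 × 1.54 × 5.45 = 7.134 m³/s
w_5 = (22.0 − 16.4)/2 = 2.8 m; q_5 = 0.97 × 1.41 × 2.8 = 3.830 m³/s
w_6 = (22.0 − 19.0)/2 = 1.5 m; q_6 = 0.52 × 0.50 × 1.5 = 0.3900 m³/s
Q = Σ qᵢ = 24.43 m³/s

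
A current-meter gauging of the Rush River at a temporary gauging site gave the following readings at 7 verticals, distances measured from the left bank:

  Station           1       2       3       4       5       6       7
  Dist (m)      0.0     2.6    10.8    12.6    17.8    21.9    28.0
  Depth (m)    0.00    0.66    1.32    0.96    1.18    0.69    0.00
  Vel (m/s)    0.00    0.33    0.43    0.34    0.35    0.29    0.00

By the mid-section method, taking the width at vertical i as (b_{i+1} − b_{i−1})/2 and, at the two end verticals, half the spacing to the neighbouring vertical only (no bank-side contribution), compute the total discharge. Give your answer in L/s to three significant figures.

w_2 = (10.8 − 0.0)/2 = 5.4 m; q_2 = 0.33 × 0.66 × 5.4 = 1.176 m³/s
w_3 = (12.6 − 2.6)/2 = 5 m; q_3 = 0.43 × 1.32 × 5 = 2.838 m³/s
w_4 = (17.8 − 10.8)/2 = 3.5 m; q_4 = 0.34 × 0.96 × 3.5 = 1.142 m³/s
w_5 = (21.9 − 12.6)/2 = 4.65 m; q_5 = 0.35 × 1.18 × 4.65 = 1.920 m³/s
w_6 = (28.0 − 17.8)/2 = 5.1 m; q_6 = 0.29 × 0.69 × 5.1 = 1.021 m³/s
Stations 1, 7 contribute zero (depth or velocity is 0).
Q = Σ qᵢ = 8.097 m³/s
= 8.097 × 1000 = 8097 L/s

8100 L/s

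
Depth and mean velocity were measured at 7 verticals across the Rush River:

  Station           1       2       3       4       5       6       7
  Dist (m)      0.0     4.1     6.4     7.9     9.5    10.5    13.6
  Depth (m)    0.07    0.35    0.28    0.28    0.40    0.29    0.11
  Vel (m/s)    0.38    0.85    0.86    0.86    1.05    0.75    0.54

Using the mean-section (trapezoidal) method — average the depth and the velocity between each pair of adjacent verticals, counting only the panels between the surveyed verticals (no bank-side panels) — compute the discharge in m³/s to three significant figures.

2.74 m³/s

Panel 1-2: Δb = 4.1 m, d̄ = (0.07+0.35)/2 = 0.21, v̄ = (0.38+0.85)/2 = 0.615 → q = 4.1×0.21×0.615 = 0.5295 m³/s
Panel 2-3: Δb = 2.3 m, d̄ = (0.35+0.28)/2 = 0.315, v̄ = (0.85+0.86)/2 = 0.855 → q = 2.3×0.315×0.855 = 0.6194 m³/s
Panel 3-4: Δb = 1.5 m, d̄ = (0.28+0.28)/2 = 0.28, v̄ = (0.86+0.86)/2 = 0.86 → q = 1.5×0.28×0.86 = 0.3612 m³/s
Panel 4-5: Δb = 1.6 m, d̄ = (0.28+0.40)/2 = 0.34, v̄ = (0.86+1.05)/2 = 0.955 → q = 1.6×0.34×0.955 = 0.5195 m³/s
Panel 5-6: Δb = 1 m, d̄ = (0.40+0.29)/2 = 0.345, v̄ = (1.05+0.75)/2 = 0.9 → q = 1×0.345×0.9 = 0.3105 m³/s
Panel 6-7: Δb = 3.1 m, d̄ = (0.29+0.11)/2 = 0.2, v̄ = (0.75+0.54)/2 = 0.645 → q = 3.1×0.2×0.645 = 0.3999 m³/s
Q = Σ q = 2.740 m³/s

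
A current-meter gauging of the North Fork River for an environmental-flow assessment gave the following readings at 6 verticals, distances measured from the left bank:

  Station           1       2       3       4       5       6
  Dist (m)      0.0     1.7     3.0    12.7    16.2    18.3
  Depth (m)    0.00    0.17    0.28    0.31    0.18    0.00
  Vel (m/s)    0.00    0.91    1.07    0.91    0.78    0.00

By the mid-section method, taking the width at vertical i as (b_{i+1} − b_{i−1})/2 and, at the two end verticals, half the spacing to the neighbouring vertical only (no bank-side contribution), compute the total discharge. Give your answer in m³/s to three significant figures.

w_2 = (3.0 − 0.0)/2 = 1.5 m; q_2 = 0.91 × 0.17 × 1.5 = 0.2321 m³/s
w_3 = (12.7 − 1.7)/2 = 5.5 m; q_3 = 1.07 × 0.28 × 5.5 = 1.648 m³/s
w_4 = (16.2 − 3.0)/2 = 6.6 m; q_4 = 0.91 × 0.31 × 6.6 = 1.862 m³/s
w_5 = (18.3 − 12.7)/2 = 2.8 m; q_5 = 0.78 × 0.18 × 2.8 = 0.3931 m³/s
Stations 1, 6 contribute zero (depth or velocity is 0).
Q = Σ qᵢ = 4.135 m³/s

4.13 m³/s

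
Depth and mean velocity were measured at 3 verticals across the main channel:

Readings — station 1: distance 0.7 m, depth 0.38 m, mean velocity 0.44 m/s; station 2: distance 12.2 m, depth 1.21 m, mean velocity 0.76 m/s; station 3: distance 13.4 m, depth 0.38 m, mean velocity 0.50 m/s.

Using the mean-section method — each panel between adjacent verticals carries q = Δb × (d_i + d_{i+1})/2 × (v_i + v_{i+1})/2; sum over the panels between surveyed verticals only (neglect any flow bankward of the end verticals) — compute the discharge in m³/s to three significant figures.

6.09 m³/s

Panel 1-2: Δb = 11.5 m, d̄ = (0.38+1.21)/2 = 0.795, v̄ = (0.44+0.76)/2 = 0.6 → q = 11.5×0.795×0.6 = 5.486 m³/s
Panel 2-3: Δb = 1.2 m, d̄ = (1.21+0.38)/2 = 0.795, v̄ = (0.76+0.50)/2 = 0.63 → q = 1.2×0.795×0.63 = 0.6010 m³/s
Q = Σ q = 6.087 m³/s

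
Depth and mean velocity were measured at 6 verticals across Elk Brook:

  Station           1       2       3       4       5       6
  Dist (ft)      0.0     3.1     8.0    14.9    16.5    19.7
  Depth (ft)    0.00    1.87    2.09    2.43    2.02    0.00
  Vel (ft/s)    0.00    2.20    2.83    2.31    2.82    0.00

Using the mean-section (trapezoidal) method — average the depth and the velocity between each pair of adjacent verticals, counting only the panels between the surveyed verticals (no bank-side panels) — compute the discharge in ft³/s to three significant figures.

81.4 ft³/s

Panel 1-2: Δb = 3.1 ft, d̄ = (0.00+1.87)/2 = 0.935, v̄ = (0.00+2.20)/2 = 1.1 → q = 3.1×0.935×1.1 = 3.188 ft³/s
Panel 2-3: Δb = 4.9 ft, d̄ = (1.87+2.09)/2 = 1.98, v̄ = (2.20+2.83)/2 = 2.515 → q = 4.9×1.98×2.515 = 24.40 ft³/s
Panel 3-4: Δb = 6.9 ft, d̄ = (2.09+2.43)/2 = 2.26, v̄ = (2.83+2.31)/2 = 2.57 → q = 6.9×2.26×2.57 = 40.08 ft³/s
Panel 4-5: Δb = 1.6 ft, d̄ = (2.43+2.02)/2 = 2.225, v̄ = (2.31+2.82)/2 = 2.565 → q = 1.6×2.225×2.565 = 9.131 ft³/s
Panel 5-6: Δb = 3.2 ft, d̄ = (2.02+0.00)/2 = 1.01, v̄ = (2.82+0.00)/2 = 1.41 → q = 3.2×1.01×1.41 = 4.557 ft³/s
Q = Σ q = 81.35 ft³/s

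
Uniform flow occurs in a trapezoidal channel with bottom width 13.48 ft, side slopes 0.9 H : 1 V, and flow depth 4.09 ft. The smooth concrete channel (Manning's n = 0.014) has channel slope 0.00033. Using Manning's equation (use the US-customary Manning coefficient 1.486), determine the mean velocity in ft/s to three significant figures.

3.89 ft/s

A = (b + z·y)·y = (13.48 + 0.9×4.09)×4.09 = 70.19 ft²
P = b + 2y√(1+z²) = 13.48 + 2×4.09×√(1+0.9²) = 24.49 ft
R = A/P = 70.19/24.49 = 2.867 ft
Q = (1.486/n)·A·R^(2/3)·S^(1/2) = (1.486/0.014) × 70.19 × 2.867^(2/3) × 0.00033^(1/2) = 273.1 ft³/s
V = Q/A = 273.1/70.19 = 3.891 ft/s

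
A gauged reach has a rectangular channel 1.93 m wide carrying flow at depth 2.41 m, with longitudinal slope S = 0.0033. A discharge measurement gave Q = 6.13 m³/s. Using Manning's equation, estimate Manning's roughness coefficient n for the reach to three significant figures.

0.0340

A = b·y = 1.93 × 2.41 = 4.651 m²
P = b + 2y = 1.93 + 2×2.41 = 6.750 m
R = A/P = 4.651/6.750 = 0.6891 m
n = (1/Q)·A·R^(2/3)·S^(1/2) = (1/6.13) × 4.651 × 0.7802 × 0.05745 = 0.03401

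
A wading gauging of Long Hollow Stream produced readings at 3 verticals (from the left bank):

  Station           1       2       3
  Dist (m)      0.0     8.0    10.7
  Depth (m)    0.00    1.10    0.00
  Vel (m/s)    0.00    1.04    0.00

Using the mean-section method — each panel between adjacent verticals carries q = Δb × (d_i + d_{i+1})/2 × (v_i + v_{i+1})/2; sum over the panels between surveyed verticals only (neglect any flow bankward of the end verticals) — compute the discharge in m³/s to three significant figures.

Panel 1-2: Δb = 8 m, d̄ = (0.00+1.10)/2 = 0.55, v̄ = (0.00+1.04)/2 = 0.52 → q = 8×0.55×0.52 = 2.288 m³/s
Panel 2-3: Δb = 2.7 m, d̄ = (1.10+0.00)/2 = 0.55, v̄ = (1.04+0.00)/2 = 0.52 → q = 2.7×0.55×0.52 = 0.7722 m³/s
Q = Σ q = 3.060 m³/s

3.06 m³/s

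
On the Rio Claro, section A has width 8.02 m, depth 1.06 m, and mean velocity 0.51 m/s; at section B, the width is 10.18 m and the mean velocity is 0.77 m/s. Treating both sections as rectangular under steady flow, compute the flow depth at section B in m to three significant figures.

0.553 m

Q = A₁V₁ = (8.02×1.06) × 0.51 = 4.336 m³/s
d₂ = Q/(b₂ V₂) = 4.336/(10.18×0.77) = 0.5531 m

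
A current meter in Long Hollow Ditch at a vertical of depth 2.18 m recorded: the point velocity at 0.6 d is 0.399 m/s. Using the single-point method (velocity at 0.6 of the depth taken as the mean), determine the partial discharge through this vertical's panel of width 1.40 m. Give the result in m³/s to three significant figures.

v̄ = v₀.₆ = 0.399 m/s
q = v̄ × d × w = 0.3990 × 2.18 × 1.40 = 1.218 m³/s

1.22 m³/s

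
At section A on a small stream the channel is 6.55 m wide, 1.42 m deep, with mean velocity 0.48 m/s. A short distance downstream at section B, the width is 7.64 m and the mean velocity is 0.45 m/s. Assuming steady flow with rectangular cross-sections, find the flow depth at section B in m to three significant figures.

1.30 m

Q = A₁V₁ = (6.55×1.42) × 0.48 = 4.464 m³/s
d₂ = Q/(b₂ V₂) = 4.464/(7.64×0.45) = 1.299 m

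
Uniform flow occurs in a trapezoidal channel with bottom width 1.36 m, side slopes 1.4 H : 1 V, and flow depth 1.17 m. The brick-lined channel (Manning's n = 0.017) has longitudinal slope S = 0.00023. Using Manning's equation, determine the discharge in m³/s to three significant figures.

A = (b + z·y)·y = (1.36 + 1.4×1.17)×1.17 = 3.508 m²
P = b + 2y√(1+z²) = 1.36 + 2×1.17×√(1+1.4²) = 5.386 m
R = A/P = 3.508/5.386 = 0.6513 m
Q = (1/n)·A·R^(2/3)·S^(1/2) = (1/0.017) × 3.508 × 0.6513^(2/3) × 0.00023^(1/2) = 2.351 m³/s

2.35 m³/s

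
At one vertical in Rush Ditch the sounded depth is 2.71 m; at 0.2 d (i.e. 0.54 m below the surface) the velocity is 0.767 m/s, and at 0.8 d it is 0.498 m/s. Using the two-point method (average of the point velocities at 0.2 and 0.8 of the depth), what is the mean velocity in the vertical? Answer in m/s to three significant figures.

0.633 m/s

v̄ = (0.767 + 0.498) / 2 = 0.6325 m/s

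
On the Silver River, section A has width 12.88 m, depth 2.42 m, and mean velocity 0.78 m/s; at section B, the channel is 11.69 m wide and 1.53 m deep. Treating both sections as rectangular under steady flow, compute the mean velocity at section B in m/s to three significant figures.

Q = A₁V₁ = (12.88×2.42) × 0.78 = 24.31 m³/s
A₂ = 11.69 × 1.53 = 17.89 m²
V₂ = Q/A₂ = 24.31/17.89 = 1.359 m/s

1.36 m/s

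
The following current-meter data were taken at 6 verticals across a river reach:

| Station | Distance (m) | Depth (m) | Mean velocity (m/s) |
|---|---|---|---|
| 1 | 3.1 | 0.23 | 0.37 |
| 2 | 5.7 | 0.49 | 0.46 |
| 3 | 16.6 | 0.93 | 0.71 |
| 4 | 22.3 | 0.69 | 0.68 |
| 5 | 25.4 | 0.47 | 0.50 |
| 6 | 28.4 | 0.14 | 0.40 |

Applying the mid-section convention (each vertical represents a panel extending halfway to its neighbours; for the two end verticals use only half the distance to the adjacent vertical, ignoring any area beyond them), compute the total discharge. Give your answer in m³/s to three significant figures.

w_1 = (5.7 − 3.1)/2 = 1.3 m; q_1 = 0.37 × 0.23 × 1.3 = 0.1106 m³/s
w_2 = (16.6 − 3.1)/2 = 6.75 m; q_2 = 0.46 × 0.49 × 6.75 = 1.521 m³/s
w_3 = (22.3 − 5.7)/2 = 8.3 m; q_3 = 0.71 × 0.93 × 8.3 = 5.480 m³/s
w_4 = (25.4 − 16.6)/2 = 4.4 m; q_4 = 0.68 × 0.69 × 4.4 = 2.064 m³/s
w_5 = (28.4 − 22.3)/2 = 3.05 m; q_5 = 0.50 × 0.47 × 3.05 = 0.7168 m³/s
w_6 = (28.4 − 25.4)/2 = 1.5 m; q_6 = 0.40 × 0.14 × 1.5 = 0.08400 m³/s
Q = Σ qᵢ = 9.978 m³/s

9.98 m³/s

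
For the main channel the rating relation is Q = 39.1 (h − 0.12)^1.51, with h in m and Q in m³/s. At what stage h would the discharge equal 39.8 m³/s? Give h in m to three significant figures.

1.13 m

h − h₀ = (Q/C)^(1/b) = (39.8/39.1)^(1/1.51) = 1.012 m
h = 0.12 + 1.012 = 1.132 m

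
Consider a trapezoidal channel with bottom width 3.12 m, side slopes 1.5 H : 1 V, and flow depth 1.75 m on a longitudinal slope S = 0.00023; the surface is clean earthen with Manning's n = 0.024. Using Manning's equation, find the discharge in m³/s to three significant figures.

6.63 m³/s

A = (b + z·y)·y = (3.12 + 1.5×1.75)×1.75 = 10.05 m²
P = b + 2y√(1+z²) = 3.12 + 2×1.75×√(1+1.5²) = 9.430 m
R = A/P = 10.05/9.430 = 1.066 m
Q = (1/n)·A·R^(2/3)·S^(1/2) = (1/0.024) × 10.05 × 1.066^(2/3) × 0.00023^(1/2) = 6.630 m³/s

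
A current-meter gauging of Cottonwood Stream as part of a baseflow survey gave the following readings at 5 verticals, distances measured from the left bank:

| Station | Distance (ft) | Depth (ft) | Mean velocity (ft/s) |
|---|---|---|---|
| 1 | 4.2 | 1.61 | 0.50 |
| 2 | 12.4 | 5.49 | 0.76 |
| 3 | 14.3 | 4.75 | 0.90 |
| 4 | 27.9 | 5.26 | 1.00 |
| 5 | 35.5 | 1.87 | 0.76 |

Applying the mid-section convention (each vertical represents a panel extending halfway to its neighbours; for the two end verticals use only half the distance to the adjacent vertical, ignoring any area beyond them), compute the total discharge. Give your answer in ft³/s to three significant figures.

w_1 = (12.4 − 4.2)/2 = 4.1 ft; q_1 = 0.50 × 1.61 × 4.1 = 3.301 ft³/s
w_2 = (14.3 − 4.2)/2 = 5.05 ft; q_2 = 0.76 × 5.49 × 5.05 = 21.07 ft³/s
w_3 = (27.9 − 12.4)/2 = 7.75 ft; q_3 = 0.90 × 4.75 × 7.75 = 33.13 ft³/s
w_4 = (35.5 − 14.3)/2 = 10.6 ft; q_4 = 1.00 × 5.26 × 10.6 = 55.76 ft³/s
w_5 = (35.5 − 27.9)/2 = 3.8 ft; q_5 = 0.76 × 1.87 × 3.8 = 5.401 ft³/s
Q = Σ qᵢ = 118.7 ft³/s

119 ft³/s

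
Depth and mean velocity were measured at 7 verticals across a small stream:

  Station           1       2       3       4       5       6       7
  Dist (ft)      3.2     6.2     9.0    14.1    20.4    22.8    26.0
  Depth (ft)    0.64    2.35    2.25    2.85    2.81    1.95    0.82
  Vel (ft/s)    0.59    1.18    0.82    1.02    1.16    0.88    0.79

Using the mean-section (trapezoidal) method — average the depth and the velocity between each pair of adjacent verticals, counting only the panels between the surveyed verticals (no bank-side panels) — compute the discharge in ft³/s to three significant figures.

Panel 1-2: Δb = 3 ft, d̄ = (0.64+2.35)/2 = 1.495, v̄ = (0.59+1.18)/2 = 0.885 → q = 3×1.495×0.885 = 3.969 ft³/s
Panel 2-3: Δb = 2.8 ft, d̄ = (2.35+2.25)/2 = 2.3, v̄ = (1.18+0.82)/2 = 1 → q = 2.8×2.3×1 = 6.440 ft³/s
Panel 3-4: Δb = 5.1 ft, d̄ = (2.25+2.85)/2 = 2.55, v̄ = (0.82+1.02)/2 = 0.92 → q = 5.1×2.55×0.92 = 11.96 ft³/s
Panel 4-5: Δb = 6.3 ft, d̄ = (2.85+2.81)/2 = 2.83, v̄ = (1.02+1.16)/2 = 1.09 → q = 6.3×2.83×1.09 = 19.43 ft³/s
Panel 5-6: Δb = 2.4 ft, d̄ = (2.81+1.95)/2 = 2.38, v̄ = (1.16+0.88)/2 = 1.02 → q = 2.4×2.38×1.02 = 5.826 ft³/s
Panel 6-7: Δb = 3.2 ft, d̄ = (1.95+0.82)/2 = 1.385, v̄ = (0.88+0.79)/2 = 0.835 → q = 3.2×1.385×0.835 = 3.701 ft³/s
Q = Σ q = 51.33 ft³/s

51.3 ft³/s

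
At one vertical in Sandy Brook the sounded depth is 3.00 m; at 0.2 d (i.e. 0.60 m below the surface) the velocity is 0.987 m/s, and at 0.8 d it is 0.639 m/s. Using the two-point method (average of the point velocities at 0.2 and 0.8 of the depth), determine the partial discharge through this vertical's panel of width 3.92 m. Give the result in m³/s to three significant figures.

9.56 m³/s

v̄ = (0.987 + 0.639) / 2 = 0.8130 m/s
q = v̄ × d × w = 0.8130 × 3.00 × 3.92 = 9.561 m³/s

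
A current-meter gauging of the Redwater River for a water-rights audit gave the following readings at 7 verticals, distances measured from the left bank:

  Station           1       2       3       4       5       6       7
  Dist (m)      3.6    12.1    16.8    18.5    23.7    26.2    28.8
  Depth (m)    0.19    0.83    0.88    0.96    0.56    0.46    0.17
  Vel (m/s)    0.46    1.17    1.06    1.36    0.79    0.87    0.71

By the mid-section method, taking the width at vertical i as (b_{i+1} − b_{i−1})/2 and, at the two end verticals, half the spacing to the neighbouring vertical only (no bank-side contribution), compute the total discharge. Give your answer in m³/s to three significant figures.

w_1 = (12.1 − 3.6)/2 = 4.25 m; q_1 = 0.46 × 0.19 × 4.25 = 0.3715 m³/s
w_2 = (16.8 − 3.6)/2 = 6.6 m; q_2 = 1.17 × 0.83 × 6.6 = 6.409 m³/s
w_3 = (18.5 − 12.1)/2 = 3.2 m; q_3 = 1.06 × 0.88 × 3.2 = 2.985 m³/s
w_4 = (23.7 − 16.8)/2 = 3.45 m; q_4 = 1.36 × 0.96 × 3.45 = 4.504 m³/s
w_5 = (26.2 − 18.5)/2 = 3.85 m; q_5 = 0.79 × 0.56 × 3.85 = 1.703 m³/s
w_6 = (28.8 − 23.7)/2 = 2.55 m; q_6 = 0.87 × 0.46 × 2.55 = 1.021 m³/s
w_7 = (28.8 − 26.2)/2 = 1.3 m; q_7 = 0.71 × 0.17 × 1.3 = 0.1569 m³/s
Q = Σ qᵢ = 17.15 m³/s

17.2 m³/s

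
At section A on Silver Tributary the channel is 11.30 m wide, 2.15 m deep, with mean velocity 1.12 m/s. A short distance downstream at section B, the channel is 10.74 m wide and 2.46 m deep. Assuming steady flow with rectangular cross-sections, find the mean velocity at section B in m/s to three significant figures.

Q = A₁V₁ = (11.30×2.15) × 1.12 = 27.21 m³/s
A₂ = 10.74 × 2.46 = 26.42 m²
V₂ = Q/A₂ = 27.21/26.42 = 1.030 m/s

1.03 m/s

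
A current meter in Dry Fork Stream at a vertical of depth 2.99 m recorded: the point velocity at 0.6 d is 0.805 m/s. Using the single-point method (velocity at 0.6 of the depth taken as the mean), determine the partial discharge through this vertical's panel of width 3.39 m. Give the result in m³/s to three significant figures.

v̄ = v₀.₆ = 0.805 m/s
q = v̄ × d × w = 0.8050 × 2.99 × 3.39 = 8.160 m³/s

8.16 m³/s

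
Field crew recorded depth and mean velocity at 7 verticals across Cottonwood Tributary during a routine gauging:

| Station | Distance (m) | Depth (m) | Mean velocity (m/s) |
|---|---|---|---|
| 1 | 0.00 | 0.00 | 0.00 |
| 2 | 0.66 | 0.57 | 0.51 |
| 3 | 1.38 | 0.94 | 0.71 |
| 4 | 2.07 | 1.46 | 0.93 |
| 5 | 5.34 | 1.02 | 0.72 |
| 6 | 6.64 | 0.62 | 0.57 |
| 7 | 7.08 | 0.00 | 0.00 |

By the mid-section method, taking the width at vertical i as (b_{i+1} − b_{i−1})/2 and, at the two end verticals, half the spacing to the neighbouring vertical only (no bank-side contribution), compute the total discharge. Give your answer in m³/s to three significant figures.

5.35 m³/s

w_2 = (1.38 − 0.00)/2 = 0.69 m; q_2 = 0.51 × 0.57 × 0.69 = 0.2006 m³/s
w_3 = (2.07 − 0.66)/2 = 0.705 m; q_3 = 0.71 × 0.94 × 0.705 = 0.4705 m³/s
w_4 = (5.34 − 1.38)/2 = 1.98 m; q_4 = 0.93 × 1.46 × 1.98 = 2.688 m³/s
w_5 = (6.64 − 2.07)/2 = 2.285 m; q_5 = 0.72 × 1.02 × 2.285 = 1.678 m³/s
w_6 = (7.08 − 5.34)/2 = 0.87 m; q_6 = 0.57 × 0.62 × 0.87 = 0.3075 m³/s
Stations 1, 7 contribute zero (depth or velocity is 0).
Q = Σ qᵢ = 5.345 m³/s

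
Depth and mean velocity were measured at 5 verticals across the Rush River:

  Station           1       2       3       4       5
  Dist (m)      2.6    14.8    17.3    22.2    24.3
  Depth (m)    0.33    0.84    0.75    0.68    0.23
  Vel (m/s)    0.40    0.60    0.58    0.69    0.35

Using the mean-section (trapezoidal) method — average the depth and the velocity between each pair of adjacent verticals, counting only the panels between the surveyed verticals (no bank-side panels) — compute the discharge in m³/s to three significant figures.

7.46 m³/s

Panel 1-2: Δb = 12.2 m, d̄ = (0.33+0.84)/2 = 0.585, v̄ = (0.40+0.60)/2 = 0.5 → q = 12.2×0.585×0.5 = 3.569 m³/s
Panel 2-3: Δb = 2.5 m, d̄ = (0.84+0.75)/2 = 0.795, v̄ = (0.60+0.58)/2 = 0.59 → q = 2.5×0.795×0.59 = 1.173 m³/s
Panel 3-4: Δb = 4.9 m, d̄ = (0.75+0.68)/2 = 0.715, v̄ = (0.58+0.69)/2 = 0.635 → q = 4.9×0.715×0.635 = 2.225 m³/s
Panel 4-5: Δb = 2.1 m, d̄ = (0.68+0.23)/2 = 0.455, v̄ = (0.69+0.35)/2 = 0.52 → q = 2.1×0.455×0.52 = 0.4969 m³/s
Q = Σ q = 7.463 m³/s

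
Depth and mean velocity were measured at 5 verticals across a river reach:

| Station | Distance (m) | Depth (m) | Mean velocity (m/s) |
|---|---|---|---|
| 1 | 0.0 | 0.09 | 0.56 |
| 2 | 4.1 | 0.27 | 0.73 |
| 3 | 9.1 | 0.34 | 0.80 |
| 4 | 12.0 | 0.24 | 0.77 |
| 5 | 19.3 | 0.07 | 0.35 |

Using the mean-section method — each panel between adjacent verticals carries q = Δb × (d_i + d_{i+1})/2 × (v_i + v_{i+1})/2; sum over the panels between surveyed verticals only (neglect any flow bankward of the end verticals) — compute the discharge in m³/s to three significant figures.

2.94 m³/s

Panel 1-2: Δb = 4.1 m, d̄ = (0.09+0.27)/2 = 0.18, v̄ = (0.56+0.73)/2 = 0.645 → q = 4.1×0.18×0.645 = 0.4760 m³/s
Panel 2-3: Δb = 5 m, d̄ = (0.27+0.34)/2 = 0.305, v̄ = (0.73+0.80)/2 = 0.765 → q = 5×0.305×0.765 = 1.167 m³/s
Panel 3-4: Δb = 2.9 m, d̄ = (0.34+0.24)/2 = 0.29, v̄ = (0.80+0.77)/2 = 0.785 → q = 2.9×0.29×0.785 = 0.6602 m³/s
Panel 4-5: Δb = 7.3 m, d̄ = (0.24+0.07)/2 = 0.155, v̄ = (0.77+0.35)/2 = 0.56 → q = 7.3×0.155×0.56 = 0.6336 m³/s
Q = Σ q = 2.936 m³/s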